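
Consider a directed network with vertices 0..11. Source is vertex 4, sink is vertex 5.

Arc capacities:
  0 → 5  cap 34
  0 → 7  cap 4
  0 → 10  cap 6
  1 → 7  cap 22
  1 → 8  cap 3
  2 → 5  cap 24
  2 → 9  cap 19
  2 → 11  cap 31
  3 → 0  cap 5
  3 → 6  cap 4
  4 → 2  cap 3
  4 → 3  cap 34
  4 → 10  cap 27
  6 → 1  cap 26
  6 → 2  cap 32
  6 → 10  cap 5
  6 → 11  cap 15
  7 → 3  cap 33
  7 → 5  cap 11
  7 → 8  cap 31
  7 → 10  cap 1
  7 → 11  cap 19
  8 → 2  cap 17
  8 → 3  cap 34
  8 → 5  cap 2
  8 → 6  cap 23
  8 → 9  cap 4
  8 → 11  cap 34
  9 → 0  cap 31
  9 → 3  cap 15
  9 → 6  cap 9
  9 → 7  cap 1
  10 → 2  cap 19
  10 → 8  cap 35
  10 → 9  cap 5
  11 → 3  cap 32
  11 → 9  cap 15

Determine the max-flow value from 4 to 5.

augment #1: 4→2→5 bottleneck 3, total now 3
augment #2: 4→3→0→5 bottleneck 5, total now 8
augment #3: 4→10→2→5 bottleneck 19, total now 27
augment #4: 4→10→8→5 bottleneck 2, total now 29
augment #5: 4→3→6→2→5 bottleneck 2, total now 31
augment #6: 4→10→9→0→5 bottleneck 5, total now 36
augment #7: 4→3→6→1→7→5 bottleneck 2, total now 38
augment #8: 4→10→8→9→0→5 bottleneck 1, total now 39

Maximum flow value: 39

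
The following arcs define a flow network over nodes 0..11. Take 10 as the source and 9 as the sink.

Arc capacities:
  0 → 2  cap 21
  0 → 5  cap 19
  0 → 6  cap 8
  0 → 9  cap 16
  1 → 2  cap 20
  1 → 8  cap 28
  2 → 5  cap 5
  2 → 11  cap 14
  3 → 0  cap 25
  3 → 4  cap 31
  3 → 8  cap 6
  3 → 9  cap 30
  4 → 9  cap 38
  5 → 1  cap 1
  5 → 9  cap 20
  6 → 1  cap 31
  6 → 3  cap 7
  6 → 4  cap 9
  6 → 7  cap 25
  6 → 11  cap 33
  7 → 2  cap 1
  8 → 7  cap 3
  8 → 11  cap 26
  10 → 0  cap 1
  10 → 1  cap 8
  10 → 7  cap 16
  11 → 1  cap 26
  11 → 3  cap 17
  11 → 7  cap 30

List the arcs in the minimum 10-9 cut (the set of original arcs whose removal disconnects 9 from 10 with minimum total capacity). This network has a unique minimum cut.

augment #1: 10→0→9 push 1
augment #2: 10→1→2→5→9 push 5
augment #3: 10→1→2→11→3→9 push 3
augment #4: 10→7→2→11→3→9 push 1
max flow = 10; residual-reachable set from 10 gives S-side
cut edges (S→T): {(7,2), (10,0), (10,1)} total cap 10

Min-cut arcs: {(7,2), (10,0), (10,1)} (total capacity 10)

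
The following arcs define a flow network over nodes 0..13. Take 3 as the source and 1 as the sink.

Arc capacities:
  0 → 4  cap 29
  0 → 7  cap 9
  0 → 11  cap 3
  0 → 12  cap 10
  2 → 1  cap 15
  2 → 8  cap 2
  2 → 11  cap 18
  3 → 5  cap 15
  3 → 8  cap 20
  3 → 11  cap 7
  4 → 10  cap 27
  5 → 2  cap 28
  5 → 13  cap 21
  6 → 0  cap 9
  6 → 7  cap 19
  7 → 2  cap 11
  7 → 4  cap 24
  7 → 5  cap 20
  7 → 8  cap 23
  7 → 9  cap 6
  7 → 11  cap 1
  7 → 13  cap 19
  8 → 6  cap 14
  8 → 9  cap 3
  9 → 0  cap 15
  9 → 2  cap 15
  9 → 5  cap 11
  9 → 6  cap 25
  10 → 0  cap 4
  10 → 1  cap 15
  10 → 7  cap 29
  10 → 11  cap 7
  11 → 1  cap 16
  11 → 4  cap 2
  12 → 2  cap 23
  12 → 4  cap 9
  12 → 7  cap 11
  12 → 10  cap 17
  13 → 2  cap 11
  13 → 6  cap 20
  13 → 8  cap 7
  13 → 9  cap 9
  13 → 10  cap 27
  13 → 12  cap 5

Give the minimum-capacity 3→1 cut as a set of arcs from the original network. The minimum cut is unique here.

augment #1: 3→11→1 push 7
augment #2: 3→5→2→1 push 15
augment #3: 3→8→6→0→11→1 push 3
augment #4: 3→8→6→7→11→1 push 1
augment #5: 3→8→9→2→11→1 push 3
augment #6: 3→8→6→0→4→10→1 push 6
augment #7: 3→8→6→7→2→11→1 push 2
augment #8: 3→8→6→7→4→10→1 push 2
max flow = 39; residual-reachable set from 3 gives S-side
cut edges (S→T): {(3,5), (3,11), (8,6), (8,9)} total cap 39

Min-cut arcs: {(3,5), (3,11), (8,6), (8,9)} (total capacity 39)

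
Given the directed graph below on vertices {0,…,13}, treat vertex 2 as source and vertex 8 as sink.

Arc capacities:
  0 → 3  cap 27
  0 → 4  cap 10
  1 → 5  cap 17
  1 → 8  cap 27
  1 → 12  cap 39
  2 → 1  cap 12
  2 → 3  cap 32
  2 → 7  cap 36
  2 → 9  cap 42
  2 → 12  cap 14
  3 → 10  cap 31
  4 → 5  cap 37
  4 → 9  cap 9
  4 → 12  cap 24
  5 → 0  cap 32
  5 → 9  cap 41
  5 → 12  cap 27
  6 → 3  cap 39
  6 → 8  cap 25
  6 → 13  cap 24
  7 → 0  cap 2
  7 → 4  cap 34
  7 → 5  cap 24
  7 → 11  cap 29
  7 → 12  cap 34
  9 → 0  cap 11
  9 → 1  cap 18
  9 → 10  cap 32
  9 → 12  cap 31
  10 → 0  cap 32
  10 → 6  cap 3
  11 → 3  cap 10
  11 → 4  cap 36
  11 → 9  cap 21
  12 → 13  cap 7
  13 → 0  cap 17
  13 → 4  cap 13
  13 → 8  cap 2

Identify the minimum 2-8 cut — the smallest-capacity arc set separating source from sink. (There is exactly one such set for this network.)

augment #1: 2→1→8 push 12
augment #2: 2→9→1→8 push 15
augment #3: 2→12→13→8 push 2
augment #4: 2→3→10→6→8 push 3
max flow = 32; residual-reachable set from 2 gives S-side
cut edges (S→T): {(1,8), (10,6), (13,8)} total cap 32

Min-cut arcs: {(1,8), (10,6), (13,8)} (total capacity 32)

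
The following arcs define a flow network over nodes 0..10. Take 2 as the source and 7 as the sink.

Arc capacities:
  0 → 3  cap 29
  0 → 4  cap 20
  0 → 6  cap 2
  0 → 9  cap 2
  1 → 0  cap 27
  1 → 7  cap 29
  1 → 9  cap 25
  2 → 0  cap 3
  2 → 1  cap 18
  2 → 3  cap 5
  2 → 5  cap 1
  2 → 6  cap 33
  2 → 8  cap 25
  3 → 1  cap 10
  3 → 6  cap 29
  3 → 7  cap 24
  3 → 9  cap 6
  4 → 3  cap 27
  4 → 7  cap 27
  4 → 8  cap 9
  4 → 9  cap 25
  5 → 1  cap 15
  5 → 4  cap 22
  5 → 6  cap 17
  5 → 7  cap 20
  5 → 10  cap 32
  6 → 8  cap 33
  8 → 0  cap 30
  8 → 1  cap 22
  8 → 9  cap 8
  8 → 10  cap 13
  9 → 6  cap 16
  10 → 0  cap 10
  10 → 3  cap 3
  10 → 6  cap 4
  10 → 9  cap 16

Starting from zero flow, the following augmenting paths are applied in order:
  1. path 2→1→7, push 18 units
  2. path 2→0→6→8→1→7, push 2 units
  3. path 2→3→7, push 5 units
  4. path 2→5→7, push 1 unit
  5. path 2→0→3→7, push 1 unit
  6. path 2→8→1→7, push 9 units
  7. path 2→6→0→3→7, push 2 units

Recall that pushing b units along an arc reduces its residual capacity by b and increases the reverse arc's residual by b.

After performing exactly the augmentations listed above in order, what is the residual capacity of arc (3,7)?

Residual capacity of (3,7): 16

after path 1 (2→1→7, push 18): res(3,7)=24
after path 2 (2→0→6→8→1→7, push 2): res(3,7)=24
after path 3 (2→3→7, push 5): res(3,7)=19
after path 4 (2→5→7, push 1): res(3,7)=19
after path 5 (2→0→3→7, push 1): res(3,7)=18
after path 6 (2→8→1→7, push 9): res(3,7)=18
after path 7 (2→6→0→3→7, push 2): res(3,7)=16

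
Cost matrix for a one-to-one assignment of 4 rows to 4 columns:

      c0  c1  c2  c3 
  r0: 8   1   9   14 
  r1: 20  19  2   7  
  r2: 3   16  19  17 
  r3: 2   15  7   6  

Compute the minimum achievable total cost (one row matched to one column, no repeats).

optimal assignment: row0→col1 (cost 1), row1→col2 (cost 2), row2→col0 (cost 3), row3→col3 (cost 6)
total = 1 + 2 + 3 + 6 = 12

Minimum assignment cost: 12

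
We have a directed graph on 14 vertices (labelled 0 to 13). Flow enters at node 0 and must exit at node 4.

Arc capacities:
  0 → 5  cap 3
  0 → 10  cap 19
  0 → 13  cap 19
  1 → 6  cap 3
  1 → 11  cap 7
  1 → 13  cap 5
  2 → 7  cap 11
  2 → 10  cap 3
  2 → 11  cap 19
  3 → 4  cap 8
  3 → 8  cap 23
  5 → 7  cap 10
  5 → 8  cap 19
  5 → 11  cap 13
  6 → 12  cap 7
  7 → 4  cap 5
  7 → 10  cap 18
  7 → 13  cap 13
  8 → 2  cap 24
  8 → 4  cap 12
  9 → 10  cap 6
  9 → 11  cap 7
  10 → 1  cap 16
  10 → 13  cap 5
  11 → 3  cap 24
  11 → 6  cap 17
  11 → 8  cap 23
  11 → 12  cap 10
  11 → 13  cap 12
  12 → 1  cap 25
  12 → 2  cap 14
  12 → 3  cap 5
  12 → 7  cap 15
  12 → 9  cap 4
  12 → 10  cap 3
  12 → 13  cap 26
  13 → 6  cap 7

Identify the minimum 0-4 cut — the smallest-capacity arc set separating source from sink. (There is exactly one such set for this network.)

Min-cut arcs: {(0,5), (1,11), (6,12)} (total capacity 17)

augment #1: 0→5→7→4 push 3
augment #2: 0→10→1→11→3→4 push 7
augment #3: 0→13→6→12→3→4 push 1
augment #4: 0→13→6→12→7→4 push 2
augment #5: 0→13→6→12→3→8→4 push 4
max flow = 17; residual-reachable set from 0 gives S-side
cut edges (S→T): {(0,5), (1,11), (6,12)} total cap 17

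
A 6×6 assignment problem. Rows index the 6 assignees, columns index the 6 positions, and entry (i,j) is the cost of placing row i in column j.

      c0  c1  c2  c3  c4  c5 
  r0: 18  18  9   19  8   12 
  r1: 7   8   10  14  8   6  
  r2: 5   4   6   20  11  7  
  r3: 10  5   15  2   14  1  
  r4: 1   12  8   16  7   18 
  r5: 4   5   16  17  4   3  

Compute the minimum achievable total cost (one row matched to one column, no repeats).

optimal assignment: row0→col2 (cost 9), row1→col5 (cost 6), row2→col1 (cost 4), row3→col3 (cost 2), row4→col0 (cost 1), row5→col4 (cost 4)
total = 9 + 6 + 4 + 2 + 1 + 4 = 26

Minimum assignment cost: 26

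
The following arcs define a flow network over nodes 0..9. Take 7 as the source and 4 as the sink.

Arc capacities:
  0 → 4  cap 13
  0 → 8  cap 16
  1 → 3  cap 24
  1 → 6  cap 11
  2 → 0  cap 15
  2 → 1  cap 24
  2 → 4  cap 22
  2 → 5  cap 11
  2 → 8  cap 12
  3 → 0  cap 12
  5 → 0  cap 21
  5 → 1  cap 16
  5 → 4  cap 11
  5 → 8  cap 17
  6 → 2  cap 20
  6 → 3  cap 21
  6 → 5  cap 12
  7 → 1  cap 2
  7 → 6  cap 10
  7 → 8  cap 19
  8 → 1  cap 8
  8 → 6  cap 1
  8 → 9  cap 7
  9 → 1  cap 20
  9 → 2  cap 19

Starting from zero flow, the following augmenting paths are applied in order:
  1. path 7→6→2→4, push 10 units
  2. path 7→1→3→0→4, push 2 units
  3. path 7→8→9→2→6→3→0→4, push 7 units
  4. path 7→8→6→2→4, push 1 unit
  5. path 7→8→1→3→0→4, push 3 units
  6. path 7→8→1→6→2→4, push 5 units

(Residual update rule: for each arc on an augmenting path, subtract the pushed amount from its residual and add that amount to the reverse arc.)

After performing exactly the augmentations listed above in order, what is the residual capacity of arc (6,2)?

after path 1 (7→6→2→4, push 10): res(6,2)=10
after path 2 (7→1→3→0→4, push 2): res(6,2)=10
after path 3 (7→8→9→2→6→3→0→4, push 7): res(6,2)=17
after path 4 (7→8→6→2→4, push 1): res(6,2)=16
after path 5 (7→8→1→3→0→4, push 3): res(6,2)=16
after path 6 (7→8→1→6→2→4, push 5): res(6,2)=11

Residual capacity of (6,2): 11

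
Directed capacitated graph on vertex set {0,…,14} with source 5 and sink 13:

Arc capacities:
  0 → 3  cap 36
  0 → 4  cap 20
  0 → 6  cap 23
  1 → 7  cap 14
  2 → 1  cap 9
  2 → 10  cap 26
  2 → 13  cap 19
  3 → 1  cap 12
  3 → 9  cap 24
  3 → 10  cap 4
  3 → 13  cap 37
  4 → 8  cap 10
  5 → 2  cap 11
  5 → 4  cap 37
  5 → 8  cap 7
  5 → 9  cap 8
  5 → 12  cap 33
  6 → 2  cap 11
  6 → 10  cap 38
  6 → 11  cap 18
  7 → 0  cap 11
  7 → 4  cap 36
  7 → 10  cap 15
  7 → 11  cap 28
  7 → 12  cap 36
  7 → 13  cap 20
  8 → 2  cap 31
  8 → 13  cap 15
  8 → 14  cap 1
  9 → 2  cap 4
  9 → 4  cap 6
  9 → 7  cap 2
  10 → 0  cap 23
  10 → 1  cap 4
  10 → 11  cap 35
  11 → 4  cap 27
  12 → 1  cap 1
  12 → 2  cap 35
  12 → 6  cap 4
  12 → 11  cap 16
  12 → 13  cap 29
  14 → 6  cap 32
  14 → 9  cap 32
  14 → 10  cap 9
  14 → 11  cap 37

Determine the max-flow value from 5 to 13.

Maximum flow value: 67

augment #1: 5→2→13 bottleneck 11, total now 11
augment #2: 5→8→13 bottleneck 7, total now 18
augment #3: 5→12→13 bottleneck 29, total now 47
augment #4: 5→4→8→13 bottleneck 8, total now 55
augment #5: 5→9→2→13 bottleneck 4, total now 59
augment #6: 5→9→7→13 bottleneck 2, total now 61
augment #7: 5→12→2→13 bottleneck 4, total now 65
augment #8: 5→4→8→2→1→7→13 bottleneck 2, total now 67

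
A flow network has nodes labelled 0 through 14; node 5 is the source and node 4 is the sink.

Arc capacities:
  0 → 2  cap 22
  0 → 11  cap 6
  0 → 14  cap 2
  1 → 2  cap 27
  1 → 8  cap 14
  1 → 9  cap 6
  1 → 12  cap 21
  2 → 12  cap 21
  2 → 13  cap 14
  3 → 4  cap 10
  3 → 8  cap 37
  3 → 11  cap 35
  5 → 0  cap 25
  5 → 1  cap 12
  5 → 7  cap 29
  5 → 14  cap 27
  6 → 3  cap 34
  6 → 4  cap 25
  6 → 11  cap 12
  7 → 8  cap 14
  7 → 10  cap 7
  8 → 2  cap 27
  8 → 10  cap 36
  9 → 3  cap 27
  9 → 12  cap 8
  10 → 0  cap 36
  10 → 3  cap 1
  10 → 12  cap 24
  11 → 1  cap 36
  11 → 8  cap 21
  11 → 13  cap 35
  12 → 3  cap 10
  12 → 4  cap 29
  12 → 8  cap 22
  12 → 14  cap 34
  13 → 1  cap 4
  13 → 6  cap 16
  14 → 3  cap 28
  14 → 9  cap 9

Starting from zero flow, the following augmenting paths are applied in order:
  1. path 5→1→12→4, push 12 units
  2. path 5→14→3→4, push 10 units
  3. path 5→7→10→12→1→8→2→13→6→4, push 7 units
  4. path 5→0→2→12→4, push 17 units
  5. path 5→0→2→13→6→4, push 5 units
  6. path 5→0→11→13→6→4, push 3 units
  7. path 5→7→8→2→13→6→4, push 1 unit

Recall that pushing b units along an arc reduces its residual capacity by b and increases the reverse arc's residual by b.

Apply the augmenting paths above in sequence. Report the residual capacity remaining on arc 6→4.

Residual capacity of (6,4): 9

after path 1 (5→1→12→4, push 12): res(6,4)=25
after path 2 (5→14→3→4, push 10): res(6,4)=25
after path 3 (5→7→10→12→1→8→2→13→6→4, push 7): res(6,4)=18
after path 4 (5→0→2→12→4, push 17): res(6,4)=18
after path 5 (5→0→2→13→6→4, push 5): res(6,4)=13
after path 6 (5→0→11→13→6→4, push 3): res(6,4)=10
after path 7 (5→7→8→2→13→6→4, push 1): res(6,4)=9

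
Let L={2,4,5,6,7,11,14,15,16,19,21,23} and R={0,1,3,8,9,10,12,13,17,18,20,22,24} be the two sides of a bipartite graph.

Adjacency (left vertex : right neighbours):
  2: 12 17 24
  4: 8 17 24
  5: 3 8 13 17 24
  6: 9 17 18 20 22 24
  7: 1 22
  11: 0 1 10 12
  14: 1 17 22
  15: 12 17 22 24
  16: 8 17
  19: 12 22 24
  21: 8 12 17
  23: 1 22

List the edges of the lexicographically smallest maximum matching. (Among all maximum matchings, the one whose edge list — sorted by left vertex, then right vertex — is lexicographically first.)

Lex-smallest maximum matching: {(2,12), (4,8), (5,3), (6,9), (7,1), (11,0), (14,17), (15,22), (19,24)}

|M| = 9 (so the lex-smallest maximum matching has 9 edges)
process left vertices in ascending order; for each, take the smallest-labelled available neighbour that still permits 9 edges overall, or leave it unmatched if none does
lex-smallest matching: {2-12, 4-8, 5-3, 6-9, 7-1, 11-0, 14-17, 15-22, 19-24}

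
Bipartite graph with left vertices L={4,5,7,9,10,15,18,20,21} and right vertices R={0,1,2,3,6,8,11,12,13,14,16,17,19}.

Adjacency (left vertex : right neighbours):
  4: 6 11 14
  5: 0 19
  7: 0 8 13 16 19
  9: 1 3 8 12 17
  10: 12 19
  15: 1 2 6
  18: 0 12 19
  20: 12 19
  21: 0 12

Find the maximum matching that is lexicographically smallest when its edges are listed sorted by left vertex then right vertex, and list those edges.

Lex-smallest maximum matching: {(4,6), (5,0), (7,8), (9,1), (10,12), (15,2), (18,19)}

|M| = 7 (so the lex-smallest maximum matching has 7 edges)
process left vertices in ascending order; for each, take the smallest-labelled available neighbour that still permits 7 edges overall, or leave it unmatched if none does
lex-smallest matching: {4-6, 5-0, 7-8, 9-1, 10-12, 15-2, 18-19}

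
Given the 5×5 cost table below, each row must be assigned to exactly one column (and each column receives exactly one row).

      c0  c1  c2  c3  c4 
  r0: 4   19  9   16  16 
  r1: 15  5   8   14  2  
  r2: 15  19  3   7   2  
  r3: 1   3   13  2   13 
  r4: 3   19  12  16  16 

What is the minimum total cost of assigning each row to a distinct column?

optimal assignment: row0→col2 (cost 9), row1→col1 (cost 5), row2→col4 (cost 2), row3→col3 (cost 2), row4→col0 (cost 3)
total = 9 + 5 + 2 + 2 + 3 = 21

Minimum assignment cost: 21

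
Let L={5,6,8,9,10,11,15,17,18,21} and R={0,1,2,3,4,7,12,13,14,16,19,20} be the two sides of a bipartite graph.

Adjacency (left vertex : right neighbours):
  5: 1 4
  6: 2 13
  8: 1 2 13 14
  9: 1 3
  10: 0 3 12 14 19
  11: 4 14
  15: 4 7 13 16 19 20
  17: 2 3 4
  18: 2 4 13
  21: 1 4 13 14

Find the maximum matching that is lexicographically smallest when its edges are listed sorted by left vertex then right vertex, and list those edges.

|M| = 8 (so the lex-smallest maximum matching has 8 edges)
process left vertices in ascending order; for each, take the smallest-labelled available neighbour that still permits 8 edges overall, or leave it unmatched if none does
lex-smallest matching: {5-1, 6-2, 8-13, 9-3, 10-0, 11-4, 15-7, 21-14}

Lex-smallest maximum matching: {(5,1), (6,2), (8,13), (9,3), (10,0), (11,4), (15,7), (21,14)}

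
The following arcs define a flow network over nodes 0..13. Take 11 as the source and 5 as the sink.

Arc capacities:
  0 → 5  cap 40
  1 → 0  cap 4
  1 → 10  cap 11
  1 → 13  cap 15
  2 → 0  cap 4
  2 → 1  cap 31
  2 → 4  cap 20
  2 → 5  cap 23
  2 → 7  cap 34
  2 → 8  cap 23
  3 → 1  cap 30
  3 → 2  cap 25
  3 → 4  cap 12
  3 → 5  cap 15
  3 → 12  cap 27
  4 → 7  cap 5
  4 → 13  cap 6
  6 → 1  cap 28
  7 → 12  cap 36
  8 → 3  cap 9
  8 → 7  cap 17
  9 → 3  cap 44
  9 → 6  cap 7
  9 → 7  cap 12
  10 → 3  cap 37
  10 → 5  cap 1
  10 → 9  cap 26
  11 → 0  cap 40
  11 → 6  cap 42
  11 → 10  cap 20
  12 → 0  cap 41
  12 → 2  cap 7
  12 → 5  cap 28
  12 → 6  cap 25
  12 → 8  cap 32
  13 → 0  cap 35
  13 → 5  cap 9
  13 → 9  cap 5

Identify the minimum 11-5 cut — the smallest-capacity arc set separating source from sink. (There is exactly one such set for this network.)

augment #1: 11→0→5 push 40
augment #2: 11→10→5 push 1
augment #3: 11→10→3→5 push 15
augment #4: 11→6→1→13→5 push 9
augment #5: 11→10→3→2→5 push 4
augment #6: 11→6→1→10→3→2→5 push 11
augment #7: 11→6→1→13→9→3→2→5 push 5
max flow = 85; residual-reachable set from 11 gives S-side
cut edges (S→T): {(0,5), (1,10), (11,10), (13,5), (13,9)} total cap 85

Min-cut arcs: {(0,5), (1,10), (11,10), (13,5), (13,9)} (total capacity 85)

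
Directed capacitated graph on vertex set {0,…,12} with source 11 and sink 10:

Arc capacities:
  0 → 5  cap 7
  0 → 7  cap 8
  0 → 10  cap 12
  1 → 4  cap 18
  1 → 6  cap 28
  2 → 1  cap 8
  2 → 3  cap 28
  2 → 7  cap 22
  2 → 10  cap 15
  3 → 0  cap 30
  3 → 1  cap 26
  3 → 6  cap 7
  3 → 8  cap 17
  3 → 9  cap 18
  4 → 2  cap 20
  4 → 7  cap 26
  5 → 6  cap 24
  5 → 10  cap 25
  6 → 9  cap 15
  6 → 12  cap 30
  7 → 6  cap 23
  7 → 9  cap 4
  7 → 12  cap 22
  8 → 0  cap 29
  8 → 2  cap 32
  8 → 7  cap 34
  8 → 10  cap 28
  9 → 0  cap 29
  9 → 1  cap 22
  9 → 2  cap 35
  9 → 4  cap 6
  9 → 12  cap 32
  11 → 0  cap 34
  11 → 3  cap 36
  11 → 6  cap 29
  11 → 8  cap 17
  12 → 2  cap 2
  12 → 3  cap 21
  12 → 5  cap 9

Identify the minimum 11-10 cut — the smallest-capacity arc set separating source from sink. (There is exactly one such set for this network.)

augment #1: 11→0→10 push 12
augment #2: 11→8→10 push 17
augment #3: 11→0→5→10 push 7
augment #4: 11→3→8→10 push 11
augment #5: 11→3→8→2→10 push 6
augment #6: 11→3→9→2→10 push 9
augment #7: 11→6→12→5→10 push 9
max flow = 71; residual-reachable set from 11 gives S-side
cut edges (S→T): {(0,5), (0,10), (2,10), (8,10), (12,5)} total cap 71

Min-cut arcs: {(0,5), (0,10), (2,10), (8,10), (12,5)} (total capacity 71)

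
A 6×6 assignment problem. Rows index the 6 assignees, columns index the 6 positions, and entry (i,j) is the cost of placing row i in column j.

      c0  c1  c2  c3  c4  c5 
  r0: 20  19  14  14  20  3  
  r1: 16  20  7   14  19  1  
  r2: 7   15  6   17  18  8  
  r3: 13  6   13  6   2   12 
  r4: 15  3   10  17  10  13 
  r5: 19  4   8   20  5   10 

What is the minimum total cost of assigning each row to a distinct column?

optimal assignment: row0→col5 (cost 3), row1→col2 (cost 7), row2→col0 (cost 7), row3→col3 (cost 6), row4→col1 (cost 3), row5→col4 (cost 5)
total = 3 + 7 + 7 + 6 + 3 + 5 = 31

Minimum assignment cost: 31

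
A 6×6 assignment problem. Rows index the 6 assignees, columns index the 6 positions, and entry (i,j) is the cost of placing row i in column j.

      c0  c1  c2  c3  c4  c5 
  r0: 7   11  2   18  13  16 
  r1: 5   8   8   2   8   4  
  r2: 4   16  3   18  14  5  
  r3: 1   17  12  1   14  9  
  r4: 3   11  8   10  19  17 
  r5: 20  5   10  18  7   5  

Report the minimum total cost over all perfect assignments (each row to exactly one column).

Minimum assignment cost: 24

optimal assignment: row0→col2 (cost 2), row1→col4 (cost 8), row2→col5 (cost 5), row3→col3 (cost 1), row4→col0 (cost 3), row5→col1 (cost 5)
total = 2 + 8 + 5 + 1 + 3 + 5 = 24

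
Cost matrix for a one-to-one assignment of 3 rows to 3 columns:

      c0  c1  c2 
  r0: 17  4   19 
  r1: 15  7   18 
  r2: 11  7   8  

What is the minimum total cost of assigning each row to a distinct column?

optimal assignment: row0→col1 (cost 4), row1→col0 (cost 15), row2→col2 (cost 8)
total = 4 + 15 + 8 = 27

Minimum assignment cost: 27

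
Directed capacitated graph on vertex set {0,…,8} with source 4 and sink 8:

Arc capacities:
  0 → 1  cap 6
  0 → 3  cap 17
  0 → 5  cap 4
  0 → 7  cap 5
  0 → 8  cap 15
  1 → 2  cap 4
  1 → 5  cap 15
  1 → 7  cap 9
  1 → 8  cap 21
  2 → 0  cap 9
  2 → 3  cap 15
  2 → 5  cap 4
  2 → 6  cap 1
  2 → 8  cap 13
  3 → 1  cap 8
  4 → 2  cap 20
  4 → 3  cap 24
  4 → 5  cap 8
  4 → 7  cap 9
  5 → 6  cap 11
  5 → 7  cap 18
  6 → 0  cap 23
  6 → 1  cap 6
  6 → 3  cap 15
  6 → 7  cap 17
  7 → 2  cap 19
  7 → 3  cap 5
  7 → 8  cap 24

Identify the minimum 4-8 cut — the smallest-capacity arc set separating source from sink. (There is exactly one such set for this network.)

augment #1: 4→2→8 push 13
augment #2: 4→7→8 push 9
augment #3: 4→2→0→8 push 7
augment #4: 4→3→1→8 push 8
augment #5: 4→5→7→8 push 8
max flow = 45; residual-reachable set from 4 gives S-side
cut edges (S→T): {(3,1), (4,2), (4,5), (4,7)} total cap 45

Min-cut arcs: {(3,1), (4,2), (4,5), (4,7)} (total capacity 45)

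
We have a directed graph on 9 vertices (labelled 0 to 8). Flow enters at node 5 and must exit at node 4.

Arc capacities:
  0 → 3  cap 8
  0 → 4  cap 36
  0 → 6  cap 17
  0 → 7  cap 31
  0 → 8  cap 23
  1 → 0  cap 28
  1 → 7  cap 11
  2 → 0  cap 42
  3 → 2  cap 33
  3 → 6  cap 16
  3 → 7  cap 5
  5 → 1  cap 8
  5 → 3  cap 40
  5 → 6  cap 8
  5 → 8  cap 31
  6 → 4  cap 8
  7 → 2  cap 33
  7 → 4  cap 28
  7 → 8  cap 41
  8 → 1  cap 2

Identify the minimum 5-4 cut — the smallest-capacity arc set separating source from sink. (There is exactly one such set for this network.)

augment #1: 5→6→4 push 8
augment #2: 5→1→0→4 push 8
augment #3: 5→3→7→4 push 5
augment #4: 5→3→2→0→4 push 28
augment #5: 5→8→1→7→4 push 2
augment #6: 5→3→2→0→7→4 push 5
max flow = 56; residual-reachable set from 5 gives S-side
cut edges (S→T): {(3,2), (3,7), (5,1), (6,4), (8,1)} total cap 56

Min-cut arcs: {(3,2), (3,7), (5,1), (6,4), (8,1)} (total capacity 56)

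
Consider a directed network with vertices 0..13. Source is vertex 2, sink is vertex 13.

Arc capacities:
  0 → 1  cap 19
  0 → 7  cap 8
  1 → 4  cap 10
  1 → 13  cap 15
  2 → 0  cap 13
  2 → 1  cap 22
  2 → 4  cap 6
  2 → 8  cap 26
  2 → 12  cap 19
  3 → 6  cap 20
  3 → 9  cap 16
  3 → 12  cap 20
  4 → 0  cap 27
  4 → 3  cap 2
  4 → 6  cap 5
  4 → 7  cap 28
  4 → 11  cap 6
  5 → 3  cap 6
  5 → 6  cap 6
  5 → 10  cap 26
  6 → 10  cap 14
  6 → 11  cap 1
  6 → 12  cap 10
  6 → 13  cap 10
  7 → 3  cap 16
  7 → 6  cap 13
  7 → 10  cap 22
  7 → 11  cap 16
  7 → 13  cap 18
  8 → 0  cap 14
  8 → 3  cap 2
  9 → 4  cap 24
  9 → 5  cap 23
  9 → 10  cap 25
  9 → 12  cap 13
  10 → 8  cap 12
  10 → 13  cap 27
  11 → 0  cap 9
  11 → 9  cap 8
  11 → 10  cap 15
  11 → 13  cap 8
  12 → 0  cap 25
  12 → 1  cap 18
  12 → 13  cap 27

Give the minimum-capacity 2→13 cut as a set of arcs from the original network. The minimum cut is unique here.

augment #1: 2→1→13 push 15
augment #2: 2→12→13 push 19
augment #3: 2→0→7→13 push 8
augment #4: 2→4→6→13 push 5
augment #5: 2→4→7→13 push 1
augment #6: 2→1→4→7→13 push 7
augment #7: 2→8→3→6→13 push 2
augment #8: 2→0→1→4→7→13 push 2
augment #9: 2→0→1→4→11→13 push 1
max flow = 60; residual-reachable set from 2 gives S-side
cut edges (S→T): {(0,7), (1,4), (1,13), (2,4), (2,12), (8,3)} total cap 60

Min-cut arcs: {(0,7), (1,4), (1,13), (2,4), (2,12), (8,3)} (total capacity 60)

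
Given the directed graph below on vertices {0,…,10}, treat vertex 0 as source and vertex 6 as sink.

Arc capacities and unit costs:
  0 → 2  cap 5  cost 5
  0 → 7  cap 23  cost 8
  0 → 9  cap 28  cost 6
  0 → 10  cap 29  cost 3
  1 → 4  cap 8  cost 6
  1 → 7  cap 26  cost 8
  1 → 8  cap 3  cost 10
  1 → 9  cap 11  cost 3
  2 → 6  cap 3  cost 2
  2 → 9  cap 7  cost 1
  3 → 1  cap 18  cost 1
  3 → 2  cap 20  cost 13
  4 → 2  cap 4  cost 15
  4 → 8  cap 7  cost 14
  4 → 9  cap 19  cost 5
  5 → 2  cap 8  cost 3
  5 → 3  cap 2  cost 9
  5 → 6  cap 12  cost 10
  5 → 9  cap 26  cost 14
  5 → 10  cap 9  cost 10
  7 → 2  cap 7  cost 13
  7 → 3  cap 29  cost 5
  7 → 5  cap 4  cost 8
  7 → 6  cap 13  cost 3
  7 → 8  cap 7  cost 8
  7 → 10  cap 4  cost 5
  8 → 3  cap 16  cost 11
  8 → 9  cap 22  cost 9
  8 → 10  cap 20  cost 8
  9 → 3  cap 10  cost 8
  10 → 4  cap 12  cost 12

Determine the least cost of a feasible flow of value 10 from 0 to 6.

shortest-cost path #1: 0→2→6 push 3 @ unit cost 7 (adds 21)
shortest-cost path #2: 0→7→6 push 7 @ unit cost 11 (adds 77)
total cost = 98

Minimum cost for 10 units: 98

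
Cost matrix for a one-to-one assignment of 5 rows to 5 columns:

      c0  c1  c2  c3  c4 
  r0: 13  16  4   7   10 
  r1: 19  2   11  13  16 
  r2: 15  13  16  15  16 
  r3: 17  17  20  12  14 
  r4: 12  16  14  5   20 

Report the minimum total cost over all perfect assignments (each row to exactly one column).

optimal assignment: row0→col2 (cost 4), row1→col1 (cost 2), row2→col0 (cost 15), row3→col4 (cost 14), row4→col3 (cost 5)
total = 4 + 2 + 15 + 14 + 5 = 40

Minimum assignment cost: 40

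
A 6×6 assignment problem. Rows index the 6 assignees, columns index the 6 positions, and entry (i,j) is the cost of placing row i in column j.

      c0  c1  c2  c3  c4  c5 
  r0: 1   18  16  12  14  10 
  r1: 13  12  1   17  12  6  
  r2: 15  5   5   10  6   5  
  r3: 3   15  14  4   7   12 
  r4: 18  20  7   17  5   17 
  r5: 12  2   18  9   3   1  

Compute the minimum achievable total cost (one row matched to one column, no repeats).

optimal assignment: row0→col0 (cost 1), row1→col2 (cost 1), row2→col1 (cost 5), row3→col3 (cost 4), row4→col4 (cost 5), row5→col5 (cost 1)
total = 1 + 1 + 5 + 4 + 5 + 1 = 17

Minimum assignment cost: 17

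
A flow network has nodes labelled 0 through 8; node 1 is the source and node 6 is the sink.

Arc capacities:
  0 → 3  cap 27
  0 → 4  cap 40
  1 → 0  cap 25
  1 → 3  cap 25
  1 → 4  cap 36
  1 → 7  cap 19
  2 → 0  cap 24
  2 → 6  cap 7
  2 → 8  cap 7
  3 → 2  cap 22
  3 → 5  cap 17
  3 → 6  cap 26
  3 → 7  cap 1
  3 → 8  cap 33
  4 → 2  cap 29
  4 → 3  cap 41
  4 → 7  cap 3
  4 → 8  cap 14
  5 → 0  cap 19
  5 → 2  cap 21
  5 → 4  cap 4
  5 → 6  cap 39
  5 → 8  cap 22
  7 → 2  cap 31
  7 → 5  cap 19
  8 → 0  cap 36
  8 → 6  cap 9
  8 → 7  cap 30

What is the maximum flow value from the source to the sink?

Maximum flow value: 78

augment #1: 1→3→6 bottleneck 25, total now 25
augment #2: 1→0→3→6 bottleneck 1, total now 26
augment #3: 1→4→2→6 bottleneck 7, total now 33
augment #4: 1→4→8→6 bottleneck 9, total now 42
augment #5: 1→7→5→6 bottleneck 19, total now 61
augment #6: 1→0→3→5→6 bottleneck 17, total now 78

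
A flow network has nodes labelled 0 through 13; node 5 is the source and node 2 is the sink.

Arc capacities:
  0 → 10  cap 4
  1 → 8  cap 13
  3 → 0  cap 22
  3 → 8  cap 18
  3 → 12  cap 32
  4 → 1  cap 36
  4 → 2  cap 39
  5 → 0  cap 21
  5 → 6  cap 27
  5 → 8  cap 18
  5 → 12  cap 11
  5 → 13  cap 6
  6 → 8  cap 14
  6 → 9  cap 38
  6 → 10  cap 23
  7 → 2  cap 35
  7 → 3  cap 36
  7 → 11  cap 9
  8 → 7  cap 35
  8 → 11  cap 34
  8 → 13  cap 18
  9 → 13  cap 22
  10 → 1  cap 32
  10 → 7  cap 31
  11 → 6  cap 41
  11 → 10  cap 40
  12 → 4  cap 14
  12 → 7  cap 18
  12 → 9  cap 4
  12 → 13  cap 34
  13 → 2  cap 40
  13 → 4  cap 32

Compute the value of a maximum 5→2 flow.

augment #1: 5→13→2 bottleneck 6, total now 6
augment #2: 5→8→7→2 bottleneck 18, total now 24
augment #3: 5→12→4→2 bottleneck 11, total now 35
augment #4: 5→0→10→7→2 bottleneck 4, total now 39
augment #5: 5→6→8→7→2 bottleneck 13, total now 52
augment #6: 5→6→8→13→2 bottleneck 1, total now 53
augment #7: 5→6→9→13→2 bottleneck 13, total now 66

Maximum flow value: 66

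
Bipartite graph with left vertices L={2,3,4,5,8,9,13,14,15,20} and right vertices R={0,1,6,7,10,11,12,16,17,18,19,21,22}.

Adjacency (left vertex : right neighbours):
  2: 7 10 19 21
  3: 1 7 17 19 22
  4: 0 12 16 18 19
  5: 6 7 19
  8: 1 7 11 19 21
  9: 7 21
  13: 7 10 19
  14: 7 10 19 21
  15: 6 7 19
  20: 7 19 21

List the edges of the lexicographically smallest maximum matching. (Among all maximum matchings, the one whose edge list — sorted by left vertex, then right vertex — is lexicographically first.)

|M| = 8 (so the lex-smallest maximum matching has 8 edges)
process left vertices in ascending order; for each, take the smallest-labelled available neighbour that still permits 8 edges overall, or leave it unmatched if none does
lex-smallest matching: {2-7, 3-1, 4-0, 5-6, 8-11, 9-21, 13-10, 14-19}

Lex-smallest maximum matching: {(2,7), (3,1), (4,0), (5,6), (8,11), (9,21), (13,10), (14,19)}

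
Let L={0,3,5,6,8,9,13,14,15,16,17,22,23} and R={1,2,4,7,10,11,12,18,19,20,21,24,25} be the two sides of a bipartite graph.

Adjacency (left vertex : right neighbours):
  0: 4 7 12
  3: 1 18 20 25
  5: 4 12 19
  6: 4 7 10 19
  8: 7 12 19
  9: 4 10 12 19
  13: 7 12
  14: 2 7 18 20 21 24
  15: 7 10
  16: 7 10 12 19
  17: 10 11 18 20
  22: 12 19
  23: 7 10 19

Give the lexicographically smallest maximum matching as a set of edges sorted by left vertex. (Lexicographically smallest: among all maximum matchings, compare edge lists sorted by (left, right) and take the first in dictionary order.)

|M| = 8 (so the lex-smallest maximum matching has 8 edges)
process left vertices in ascending order; for each, take the smallest-labelled available neighbour that still permits 8 edges overall, or leave it unmatched if none does
lex-smallest matching: {0-4, 3-1, 5-12, 6-7, 8-19, 9-10, 14-2, 17-11}

Lex-smallest maximum matching: {(0,4), (3,1), (5,12), (6,7), (8,19), (9,10), (14,2), (17,11)}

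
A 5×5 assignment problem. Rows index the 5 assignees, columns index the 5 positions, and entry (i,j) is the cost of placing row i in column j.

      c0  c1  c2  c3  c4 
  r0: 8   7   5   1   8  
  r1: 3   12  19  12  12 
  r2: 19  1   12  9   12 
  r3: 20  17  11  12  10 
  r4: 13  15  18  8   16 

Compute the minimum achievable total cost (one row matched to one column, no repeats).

Minimum assignment cost: 27

optimal assignment: row0→col2 (cost 5), row1→col0 (cost 3), row2→col1 (cost 1), row3→col4 (cost 10), row4→col3 (cost 8)
total = 5 + 3 + 1 + 10 + 8 = 27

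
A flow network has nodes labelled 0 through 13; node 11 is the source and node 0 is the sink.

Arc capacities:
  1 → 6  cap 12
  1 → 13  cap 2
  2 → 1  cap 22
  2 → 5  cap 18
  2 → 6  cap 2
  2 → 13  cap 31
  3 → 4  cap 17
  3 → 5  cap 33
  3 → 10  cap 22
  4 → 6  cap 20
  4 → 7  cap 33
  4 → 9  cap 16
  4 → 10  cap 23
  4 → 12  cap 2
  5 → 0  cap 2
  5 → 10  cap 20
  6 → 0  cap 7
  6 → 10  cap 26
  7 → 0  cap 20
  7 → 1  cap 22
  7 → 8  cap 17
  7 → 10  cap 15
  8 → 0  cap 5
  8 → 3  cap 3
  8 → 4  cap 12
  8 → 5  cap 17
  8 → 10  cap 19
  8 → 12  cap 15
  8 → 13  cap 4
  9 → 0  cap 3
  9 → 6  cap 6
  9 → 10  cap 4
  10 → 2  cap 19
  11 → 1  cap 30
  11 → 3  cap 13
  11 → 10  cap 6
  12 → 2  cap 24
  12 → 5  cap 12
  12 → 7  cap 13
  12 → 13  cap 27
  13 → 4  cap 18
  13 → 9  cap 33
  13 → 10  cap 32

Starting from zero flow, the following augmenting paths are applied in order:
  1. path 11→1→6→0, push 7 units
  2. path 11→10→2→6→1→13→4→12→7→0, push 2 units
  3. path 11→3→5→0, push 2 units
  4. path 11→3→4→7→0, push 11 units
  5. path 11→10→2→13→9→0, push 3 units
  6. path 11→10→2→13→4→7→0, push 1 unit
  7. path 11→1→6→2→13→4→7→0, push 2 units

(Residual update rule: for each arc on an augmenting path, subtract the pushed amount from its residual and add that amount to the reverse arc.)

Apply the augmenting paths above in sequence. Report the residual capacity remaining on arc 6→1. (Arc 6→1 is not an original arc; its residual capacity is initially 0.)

Residual capacity of (6,1): 7

after path 1 (11→1→6→0, push 7): res(6,1)=7
after path 2 (11→10→2→6→1→13→4→12→7→0, push 2): res(6,1)=5
after path 3 (11→3→5→0, push 2): res(6,1)=5
after path 4 (11→3→4→7→0, push 11): res(6,1)=5
after path 5 (11→10→2→13→9→0, push 3): res(6,1)=5
after path 6 (11→10→2→13→4→7→0, push 1): res(6,1)=5
after path 7 (11→1→6→2→13→4→7→0, push 2): res(6,1)=7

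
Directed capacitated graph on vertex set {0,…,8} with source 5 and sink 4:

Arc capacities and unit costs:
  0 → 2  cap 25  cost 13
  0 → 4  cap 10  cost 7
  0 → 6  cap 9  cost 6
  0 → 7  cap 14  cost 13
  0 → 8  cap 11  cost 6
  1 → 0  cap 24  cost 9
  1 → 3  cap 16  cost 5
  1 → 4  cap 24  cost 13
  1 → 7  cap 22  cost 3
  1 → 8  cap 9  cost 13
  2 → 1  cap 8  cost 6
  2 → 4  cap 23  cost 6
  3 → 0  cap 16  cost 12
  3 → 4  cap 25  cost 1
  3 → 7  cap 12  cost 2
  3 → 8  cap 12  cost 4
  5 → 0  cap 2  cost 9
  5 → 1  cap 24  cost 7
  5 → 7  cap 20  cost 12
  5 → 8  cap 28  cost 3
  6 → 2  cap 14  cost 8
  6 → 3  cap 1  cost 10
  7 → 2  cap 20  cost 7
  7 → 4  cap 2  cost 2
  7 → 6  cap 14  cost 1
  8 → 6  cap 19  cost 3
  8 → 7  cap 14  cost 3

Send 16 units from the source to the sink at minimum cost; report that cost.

shortest-cost path #1: 5→8→7→4 push 2 @ unit cost 8 (adds 16)
shortest-cost path #2: 5→1→3→4 push 14 @ unit cost 13 (adds 182)
total cost = 198

Minimum cost for 16 units: 198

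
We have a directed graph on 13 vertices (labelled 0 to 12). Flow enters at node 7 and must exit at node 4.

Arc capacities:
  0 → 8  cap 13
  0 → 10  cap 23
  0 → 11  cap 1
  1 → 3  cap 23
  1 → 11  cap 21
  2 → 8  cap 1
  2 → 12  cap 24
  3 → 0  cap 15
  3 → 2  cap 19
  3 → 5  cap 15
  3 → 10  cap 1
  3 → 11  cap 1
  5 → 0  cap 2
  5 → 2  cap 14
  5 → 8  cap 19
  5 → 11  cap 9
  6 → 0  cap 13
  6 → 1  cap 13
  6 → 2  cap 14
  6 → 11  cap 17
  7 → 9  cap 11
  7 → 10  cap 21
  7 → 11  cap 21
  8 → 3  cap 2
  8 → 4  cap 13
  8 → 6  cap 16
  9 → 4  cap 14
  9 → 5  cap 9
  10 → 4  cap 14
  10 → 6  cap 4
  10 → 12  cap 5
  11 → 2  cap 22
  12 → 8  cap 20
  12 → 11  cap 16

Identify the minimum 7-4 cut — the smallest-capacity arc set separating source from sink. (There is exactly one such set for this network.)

augment #1: 7→9→4 push 11
augment #2: 7→10→4 push 14
augment #3: 7→10→12→8→4 push 5
augment #4: 7→11→2→8→4 push 1
augment #5: 7→10→6→0→8→4 push 2
augment #6: 7→11→2→12→8→4 push 5
max flow = 38; residual-reachable set from 7 gives S-side
cut edges (S→T): {(7,9), (8,4), (10,4)} total cap 38

Min-cut arcs: {(7,9), (8,4), (10,4)} (total capacity 38)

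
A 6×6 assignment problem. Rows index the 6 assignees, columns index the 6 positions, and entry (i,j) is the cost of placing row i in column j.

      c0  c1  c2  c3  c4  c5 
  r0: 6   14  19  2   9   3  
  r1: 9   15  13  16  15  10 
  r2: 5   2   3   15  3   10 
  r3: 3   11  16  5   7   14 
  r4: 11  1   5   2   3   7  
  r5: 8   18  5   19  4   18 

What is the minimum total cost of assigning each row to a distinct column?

Minimum assignment cost: 23

optimal assignment: row0→col3 (cost 2), row1→col5 (cost 10), row2→col2 (cost 3), row3→col0 (cost 3), row4→col1 (cost 1), row5→col4 (cost 4)
total = 2 + 10 + 3 + 3 + 1 + 4 = 23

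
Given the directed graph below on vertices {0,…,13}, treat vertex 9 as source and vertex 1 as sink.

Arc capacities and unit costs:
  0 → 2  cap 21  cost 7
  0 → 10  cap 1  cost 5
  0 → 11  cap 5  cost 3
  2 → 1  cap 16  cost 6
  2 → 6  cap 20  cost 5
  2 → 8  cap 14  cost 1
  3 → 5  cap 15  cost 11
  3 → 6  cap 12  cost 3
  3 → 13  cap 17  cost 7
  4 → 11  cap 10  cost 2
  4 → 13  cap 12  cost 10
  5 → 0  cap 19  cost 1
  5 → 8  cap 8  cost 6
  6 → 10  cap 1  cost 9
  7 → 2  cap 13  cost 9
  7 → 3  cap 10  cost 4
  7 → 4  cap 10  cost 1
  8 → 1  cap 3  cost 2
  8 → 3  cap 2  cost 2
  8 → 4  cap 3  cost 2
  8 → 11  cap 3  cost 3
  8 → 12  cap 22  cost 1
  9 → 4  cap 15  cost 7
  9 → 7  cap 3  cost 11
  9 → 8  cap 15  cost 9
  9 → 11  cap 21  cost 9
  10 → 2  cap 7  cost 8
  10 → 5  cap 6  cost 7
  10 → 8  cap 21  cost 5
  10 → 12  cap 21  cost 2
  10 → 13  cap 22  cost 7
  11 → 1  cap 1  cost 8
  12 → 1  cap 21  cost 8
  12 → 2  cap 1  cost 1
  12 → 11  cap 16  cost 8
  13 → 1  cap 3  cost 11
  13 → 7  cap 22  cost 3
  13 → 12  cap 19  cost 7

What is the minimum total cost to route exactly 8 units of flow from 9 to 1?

shortest-cost path #1: 9→8→1 push 3 @ unit cost 11 (adds 33)
shortest-cost path #2: 9→11→1 push 1 @ unit cost 17 (adds 17)
shortest-cost path #3: 9→8→12→2→1 push 1 @ unit cost 17 (adds 17)
shortest-cost path #4: 9→8→12→1 push 3 @ unit cost 18 (adds 54)
total cost = 121

Minimum cost for 8 units: 121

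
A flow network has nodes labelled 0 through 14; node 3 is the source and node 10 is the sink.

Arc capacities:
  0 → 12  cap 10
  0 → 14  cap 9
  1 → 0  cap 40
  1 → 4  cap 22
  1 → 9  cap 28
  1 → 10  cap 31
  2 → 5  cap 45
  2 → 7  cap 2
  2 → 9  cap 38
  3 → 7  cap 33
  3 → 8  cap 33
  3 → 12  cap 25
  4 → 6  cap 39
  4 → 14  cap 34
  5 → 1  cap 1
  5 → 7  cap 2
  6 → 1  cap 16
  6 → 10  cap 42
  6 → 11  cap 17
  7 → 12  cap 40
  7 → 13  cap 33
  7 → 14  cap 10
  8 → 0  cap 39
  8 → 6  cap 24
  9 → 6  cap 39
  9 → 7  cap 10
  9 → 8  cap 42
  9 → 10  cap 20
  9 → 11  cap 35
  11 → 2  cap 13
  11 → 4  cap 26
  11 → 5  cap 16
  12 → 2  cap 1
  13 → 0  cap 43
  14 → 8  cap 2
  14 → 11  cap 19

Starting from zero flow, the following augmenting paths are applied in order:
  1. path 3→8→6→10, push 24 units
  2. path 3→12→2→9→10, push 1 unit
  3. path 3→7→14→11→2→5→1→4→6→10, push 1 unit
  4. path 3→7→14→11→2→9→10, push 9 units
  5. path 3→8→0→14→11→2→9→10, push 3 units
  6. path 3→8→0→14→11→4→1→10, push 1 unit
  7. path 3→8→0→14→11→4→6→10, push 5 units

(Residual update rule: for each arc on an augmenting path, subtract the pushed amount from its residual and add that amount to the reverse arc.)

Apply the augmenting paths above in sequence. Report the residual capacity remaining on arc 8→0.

after path 1 (3→8→6→10, push 24): res(8,0)=39
after path 2 (3→12→2→9→10, push 1): res(8,0)=39
after path 3 (3→7→14→11→2→5→1→4→6→10, push 1): res(8,0)=39
after path 4 (3→7→14→11→2→9→10, push 9): res(8,0)=39
after path 5 (3→8→0→14→11→2→9→10, push 3): res(8,0)=36
after path 6 (3→8→0→14→11→4→1→10, push 1): res(8,0)=35
after path 7 (3→8→0→14→11→4→6→10, push 5): res(8,0)=30

Residual capacity of (8,0): 30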